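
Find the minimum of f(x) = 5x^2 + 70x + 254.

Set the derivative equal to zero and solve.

f(x) = 5x^2 + 70x + 254
f'(x) = 10x + (70) = 0
x = -70/10 = -7
f(-7) = 9
Since f''(x) = 10 > 0, this is a minimum.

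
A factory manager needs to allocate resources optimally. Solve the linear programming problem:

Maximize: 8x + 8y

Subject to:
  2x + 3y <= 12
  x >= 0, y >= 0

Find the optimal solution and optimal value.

The feasible region has vertices at [(0, 0), (6, 0), (0, 4)].
Checking objective 8x + 8y at each vertex:
  (0, 0): 8*0 + 8*0 = 0
  (6, 0): 8*6 + 8*0 = 48
  (0, 4): 8*0 + 8*4 = 32
Maximum is 48 at (6, 0).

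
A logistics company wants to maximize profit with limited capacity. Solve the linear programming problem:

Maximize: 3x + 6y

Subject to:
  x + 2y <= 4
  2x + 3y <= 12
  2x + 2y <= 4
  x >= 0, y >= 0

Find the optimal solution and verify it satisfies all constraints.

Feasible vertices: (0, 0), (0, 2), (2, 0)
Objective 3x + 6y at each vertex:
  (0, 0): 0
  (0, 2): 12
  (2, 0): 6
Maximum is 12 at (0, 2).
Verify constraints at (x, y) = (0, 2):
  1*0 + 2*2 = 4 <= 4 (active)
  2*0 + 3*2 = 6 <= 12
  2*0 + 2*2 = 4 <= 4 (active)
  x = 0 >= 0, y = 2 >= 0. All constraints satisfied.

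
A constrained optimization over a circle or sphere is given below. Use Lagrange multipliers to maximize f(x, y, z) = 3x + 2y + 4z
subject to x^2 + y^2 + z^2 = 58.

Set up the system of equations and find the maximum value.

Lagrange conditions: 3 = 2*lambda*x, 2 = 2*lambda*y, 4 = 2*lambda*z
So x:3 = y:2 = z:4, i.e. x = 3t, y = 2t, z = 4t
Constraint: t^2*(3^2 + 2^2 + 4^2) = 58
  t^2 * 29 = 58  =>  t = sqrt(2)
Maximum = 3*3t + 2*2t + 4*4t = 29*sqrt(2) = sqrt(1682)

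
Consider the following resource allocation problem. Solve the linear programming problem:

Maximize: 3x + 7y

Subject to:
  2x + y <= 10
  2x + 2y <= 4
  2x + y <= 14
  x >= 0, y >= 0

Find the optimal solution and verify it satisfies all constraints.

Feasible vertices: (0, 0), (0, 2), (2, 0)
Objective 3x + 7y at each vertex:
  (0, 0): 0
  (0, 2): 14
  (2, 0): 6
Maximum is 14 at (0, 2).
Verify constraints at (x, y) = (0, 2):
  2*0 + 1*2 = 2 <= 10
  2*0 + 2*2 = 4 <= 4 (active)
  2*0 + 1*2 = 2 <= 14
  x = 0 >= 0, y = 2 >= 0. All constraints satisfied.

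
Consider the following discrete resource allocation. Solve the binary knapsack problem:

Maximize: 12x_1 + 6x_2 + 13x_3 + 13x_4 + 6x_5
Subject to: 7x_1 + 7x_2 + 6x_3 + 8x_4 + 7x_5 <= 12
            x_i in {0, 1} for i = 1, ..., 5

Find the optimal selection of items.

Items: item 1 (v=12, w=7), item 2 (v=6, w=7), item 3 (v=13, w=6), item 4 (v=13, w=8), item 5 (v=6, w=7)
Capacity: 12
Checking all 32 subsets (w = total weight, v = total value):
  {}: w = 0, v = 0
  {1}: w = 7, v = 12
  {2}: w = 7, v = 6
  {3}: w = 6, v = 13
  {4}: w = 8, v = 13
  {5}: w = 7, v = 6
  {1, 2}: w = 14 > 12, infeasible
  {1, 3}: w = 13 > 12, infeasible
  {1, 4}: w = 15 > 12, infeasible
  {1, 5}: w = 14 > 12, infeasible
  {2, 3}: w = 13 > 12, infeasible
  {2, 4}: w = 15 > 12, infeasible
  {2, 5}: w = 14 > 12, infeasible
  {3, 4}: w = 14 > 12, infeasible
  {3, 5}: w = 13 > 12, infeasible
  {4, 5}: w = 15 > 12, infeasible
  {1, 2, 3}: w = 20 > 12, infeasible
  {1, 2, 4}: w = 22 > 12, infeasible
  {1, 2, 5}: w = 21 > 12, infeasible
  {1, 3, 4}: w = 21 > 12, infeasible
  {1, 3, 5}: w = 20 > 12, infeasible
  {1, 4, 5}: w = 22 > 12, infeasible
  {2, 3, 4}: w = 21 > 12, infeasible
  {2, 3, 5}: w = 20 > 12, infeasible
  {2, 4, 5}: w = 22 > 12, infeasible
  {3, 4, 5}: w = 21 > 12, infeasible
  {1, 2, 3, 4}: w = 28 > 12, infeasible
  {1, 2, 3, 5}: w = 27 > 12, infeasible
  {1, 2, 4, 5}: w = 29 > 12, infeasible
  {1, 3, 4, 5}: w = 28 > 12, infeasible
  {2, 3, 4, 5}: w = 28 > 12, infeasible
  {1, 2, 3, 4, 5}: w = 35 > 12, infeasible
Best feasible subset: items [3]
(The same value 13 is also attained by {4}.)
Total weight: 6 <= 12, total value: 13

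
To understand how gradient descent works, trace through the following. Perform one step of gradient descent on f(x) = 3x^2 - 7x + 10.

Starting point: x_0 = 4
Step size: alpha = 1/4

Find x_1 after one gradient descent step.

f(x) = 3x^2 - 7x + 10
f'(x) = 6x - 7
f'(4) = 6*4 + (-7) = 17
x_1 = x_0 - alpha * f'(x_0) = 4 - 1/4 * 17 = -1/4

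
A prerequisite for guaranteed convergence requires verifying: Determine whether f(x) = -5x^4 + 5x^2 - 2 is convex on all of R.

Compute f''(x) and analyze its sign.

f(x) = -5x^4 + 5x^2 - 2
f'(x) = -20x^3 + 10x
f''(x) = -60x^2 + 10
f''(x) = -60x^2 + 10 -> -inf as |x| -> inf
Therefore, f is not globally convex on R.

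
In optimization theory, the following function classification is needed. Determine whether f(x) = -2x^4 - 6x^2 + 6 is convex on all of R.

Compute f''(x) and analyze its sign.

f(x) = -2x^4 - 6x^2 + 6
f'(x) = -8x^3 + -12x
f''(x) = -24x^2 + -12
f''(x) = -24x^2 + -12 <= -12 < 0 for all x
Therefore, f is concave on R.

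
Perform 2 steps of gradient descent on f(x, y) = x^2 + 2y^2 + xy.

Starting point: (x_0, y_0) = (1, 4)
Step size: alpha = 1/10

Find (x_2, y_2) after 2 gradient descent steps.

f(x,y) = x^2 + 2y^2 + xy
grad_x = 2x + 1y, grad_y = 4y + 1x
Step 1: grad = (6, 17), (2/5, 23/10)
Step 2: grad = (31/10, 48/5), (9/100, 67/50)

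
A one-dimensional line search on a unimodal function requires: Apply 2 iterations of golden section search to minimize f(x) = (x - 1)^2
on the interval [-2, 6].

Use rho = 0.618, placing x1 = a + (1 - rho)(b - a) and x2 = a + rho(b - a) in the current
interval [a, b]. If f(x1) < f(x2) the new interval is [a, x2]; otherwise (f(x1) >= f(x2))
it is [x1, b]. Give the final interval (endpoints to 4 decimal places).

Golden section search for min of f(x) = (x - 1)^2 on [-2, 6].
Each step: x1 = a + (1 - rho)(b - a), x2 = a + rho(b - a); if f(x1) < f(x2) keep [a, x2], otherwise keep [x1, b].
Step 1: [-2.0000, 6.0000], x1=1.0560 (f=0.0031), x2=2.9440 (f=3.7791); f(x1) < f(x2) => keep [-2.0000, 2.9440]
Step 2: [-2.0000, 2.9440], x1=-0.1114 (f=1.2352), x2=1.0554 (f=0.0031); f(x1) > f(x2) => keep [-0.1114, 2.9440]
Final interval: [-0.1114, 2.9440]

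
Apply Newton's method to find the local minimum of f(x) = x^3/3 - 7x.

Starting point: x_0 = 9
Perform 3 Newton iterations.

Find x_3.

f(x) = x^3/3 - 7x
f'(x) = x^2 - 7, f''(x) = 2x
Newton update: x_{n+1} = x_n - (x_n^2 - 7)/(2*x_n)
Step 1: x_0 = 9, f'=74, f''=18, x_1 = 44/9
Step 2: x_1 = 44/9, f'=1369/81, f''=88/9, x_2 = 2503/792
Step 3: x_2 = 2503/792, f'=1874161/627264, f''=2503/396, x_3 = 10655857/3964752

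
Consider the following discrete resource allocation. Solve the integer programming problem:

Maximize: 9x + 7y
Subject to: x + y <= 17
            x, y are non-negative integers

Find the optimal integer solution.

Objective: 9x + 7y, constraint: x + y <= 17
Coefficient of x is 9 >= coefficient of y is 7, so allocate the entire budget to x.
Optimal: x = 17, y = 0, value = 153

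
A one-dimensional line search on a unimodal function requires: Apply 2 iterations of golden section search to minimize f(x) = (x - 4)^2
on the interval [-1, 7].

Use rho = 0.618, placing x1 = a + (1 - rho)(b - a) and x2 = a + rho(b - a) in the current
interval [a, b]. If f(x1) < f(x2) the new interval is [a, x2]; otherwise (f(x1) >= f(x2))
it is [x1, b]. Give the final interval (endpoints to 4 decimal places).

Golden section search for min of f(x) = (x - 4)^2 on [-1, 7].
Each step: x1 = a + (1 - rho)(b - a), x2 = a + rho(b - a); if f(x1) < f(x2) keep [a, x2], otherwise keep [x1, b].
Step 1: [-1.0000, 7.0000], x1=2.0560 (f=3.7791), x2=3.9440 (f=0.0031); f(x1) > f(x2) => keep [2.0560, 7.0000]
Step 2: [2.0560, 7.0000], x1=3.9446 (f=0.0031), x2=5.1114 (f=1.2352); f(x1) < f(x2) => keep [2.0560, 5.1114]
Final interval: [2.0560, 5.1114]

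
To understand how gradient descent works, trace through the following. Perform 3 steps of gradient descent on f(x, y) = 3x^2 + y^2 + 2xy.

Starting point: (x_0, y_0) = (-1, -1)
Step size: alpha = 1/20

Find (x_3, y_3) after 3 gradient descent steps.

f(x,y) = 3x^2 + y^2 + 2xy
grad_x = 6x + 2y, grad_y = 2y + 2x
Step 1: grad = (-8, -4), (-3/5, -4/5)
Step 2: grad = (-26/5, -14/5), (-17/50, -33/50)
Step 3: grad = (-84/25, -2), (-43/250, -14/25)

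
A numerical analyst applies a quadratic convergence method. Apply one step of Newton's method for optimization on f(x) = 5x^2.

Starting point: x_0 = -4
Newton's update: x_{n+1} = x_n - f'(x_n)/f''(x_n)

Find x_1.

f(x) = 5x^2
f'(x) = 10x + (0), f''(x) = 10
Newton step: x_1 = x_0 - f'(x_0)/f''(x_0)
f'(-4) = -40
x_1 = -4 - -40/10 = 0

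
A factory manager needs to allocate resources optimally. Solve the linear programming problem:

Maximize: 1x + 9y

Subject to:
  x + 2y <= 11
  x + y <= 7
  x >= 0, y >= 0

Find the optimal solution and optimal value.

Feasible vertices: (0, 0), (0, 11/2), (3, 4), (7, 0)
Objective 1x + 9y at each:
  (0, 0): 0
  (0, 11/2): 99/2
  (3, 4): 39
  (7, 0): 7
Maximum is 99/2 at (0, 11/2).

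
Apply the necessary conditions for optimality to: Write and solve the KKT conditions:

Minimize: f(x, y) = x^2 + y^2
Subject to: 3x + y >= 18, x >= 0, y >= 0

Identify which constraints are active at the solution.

KKT conditions for min x^2 + y^2 s.t. 3x + 1y >= 18, x >= 0, y >= 0:
Stationarity: 2x = mu*3 + mu_x, 2y = mu*1 + mu_y, with mu, mu_x, mu_y >= 0
Complementary slackness: mu*(3x + y - 18) = 0, mu_x*x = 0, mu_y*y = 0
(0, 0) is infeasible (3*0 + 1*0 < 18), so if mu = 0 stationarity would force x = mu_x/2 >= 0, y = mu_y/2 >= 0 with mu_x*x = mu_y*y = 0, i.e. x = y = 0: contradiction. Hence mu > 0 and 3x + y = 18 is active.
Try x > 0, y > 0 (so mu_x = mu_y = 0): x = 3*mu/2, y = 1*mu/2
Substitute: 3*(3*mu/2) + 1*(1*mu/2) = 18
  mu*10/2 = 18 => mu = 18/5
x* = 27/5 > 0, y* = 9/5 > 0, consistent with mu_x = mu_y = 0.
f is convex and the constraints are linear, so this KKT point is the global minimum.
f* = 162/5
Active constraints: 3x + y >= 18 (holds with equality, mu = 18/5 > 0); x >= 0 and y >= 0 are inactive (mu_x = mu_y = 0).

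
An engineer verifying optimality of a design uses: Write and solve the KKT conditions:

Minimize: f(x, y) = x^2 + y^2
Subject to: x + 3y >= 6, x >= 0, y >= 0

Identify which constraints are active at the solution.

KKT conditions for min x^2 + y^2 s.t. 1x + 3y >= 6, x >= 0, y >= 0:
Stationarity: 2x = mu*1 + mu_x, 2y = mu*3 + mu_y, with mu, mu_x, mu_y >= 0
Complementary slackness: mu*(x + 3y - 6) = 0, mu_x*x = 0, mu_y*y = 0
(0, 0) is infeasible (1*0 + 3*0 < 6), so if mu = 0 stationarity would force x = mu_x/2 >= 0, y = mu_y/2 >= 0 with mu_x*x = mu_y*y = 0, i.e. x = y = 0: contradiction. Hence mu > 0 and x + 3y = 6 is active.
Try x > 0, y > 0 (so mu_x = mu_y = 0): x = 1*mu/2, y = 3*mu/2
Substitute: 1*(1*mu/2) + 3*(3*mu/2) = 6
  mu*10/2 = 6 => mu = 6/5
x* = 3/5 > 0, y* = 9/5 > 0, consistent with mu_x = mu_y = 0.
f is convex and the constraints are linear, so this KKT point is the global minimum.
f* = 18/5
Active constraints: x + 3y >= 6 (holds with equality, mu = 6/5 > 0); x >= 0 and y >= 0 are inactive (mu_x = mu_y = 0).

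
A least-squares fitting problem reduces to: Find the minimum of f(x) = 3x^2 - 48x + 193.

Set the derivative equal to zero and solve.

f(x) = 3x^2 - 48x + 193
f'(x) = 6x + (-48) = 0
x = 48/6 = 8
f(8) = 1
Since f''(x) = 6 > 0, this is a minimum.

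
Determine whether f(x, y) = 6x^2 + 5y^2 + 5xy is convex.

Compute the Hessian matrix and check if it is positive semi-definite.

f(x,y) = 6x^2 + 5y^2 + 5xy
Hessian H = [[12, 5], [5, 10]]
trace(H) = 22, det(H) = 95
Eigenvalues: (22 +/- sqrt(104)) / 2 = 16.1, 5.901
Since both eigenvalues > 0, f is convex.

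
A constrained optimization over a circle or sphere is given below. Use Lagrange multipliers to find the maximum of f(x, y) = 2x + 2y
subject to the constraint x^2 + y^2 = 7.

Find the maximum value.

Set up Lagrange conditions: grad f = lambda * grad g
  2 = 2*lambda*x
  2 = 2*lambda*y
From these: x/y = 2/2, so x = 2t, y = 2t for some t.
Substitute into constraint: (2t)^2 + (2t)^2 = 7
  t^2 * 8 = 7
  t = sqrt(7/8)
Maximum = 2*x + 2*y = (2^2 + 2^2)*t = 8 * sqrt(7/8) = sqrt(56)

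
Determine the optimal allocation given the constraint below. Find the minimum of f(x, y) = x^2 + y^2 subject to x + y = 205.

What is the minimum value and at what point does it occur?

Substitute y = 205 - x into f(x,y) = x^2 + y^2:
g(x) = x^2 + (205 - x)^2 = 2x^2 - 410x + 42025
g'(x) = 4x - 410 = 0  =>  x = 205/2
y = 205 - 205/2 = 205/2
Minimum value = (205/2)^2 + (205/2)^2 = 42025/2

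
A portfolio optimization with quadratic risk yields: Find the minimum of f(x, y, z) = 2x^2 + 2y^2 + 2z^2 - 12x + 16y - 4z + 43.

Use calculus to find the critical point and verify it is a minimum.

f(x,y,z) = 2x^2 + 2y^2 + 2z^2 - 12x + 16y - 4z + 43
df/dx = 4x + (-12) = 0 => x = 3
df/dy = 4y + (16) = 0 => y = -4
df/dz = 4z + (-4) = 0 => z = 1
f(3,-4,1) = 2*(3)^2 + 2*(-4)^2 + 2*(1)^2 + -12*(3) + 16*(-4) + -4*(1) + 43 = -9
Hessian is diagonal with entries 4, 4, 4 > 0, confirmed minimum.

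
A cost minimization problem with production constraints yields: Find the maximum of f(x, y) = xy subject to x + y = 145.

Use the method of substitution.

Substitute y = 145 - x into f(x,y) = xy:
g(x) = x(145 - x) = 145x - x^2
g'(x) = 145 - 2x = 0  =>  x = 145/2
y = 145 - 145/2 = 145/2
Maximum value = (145/2) * (145/2) = 21025/4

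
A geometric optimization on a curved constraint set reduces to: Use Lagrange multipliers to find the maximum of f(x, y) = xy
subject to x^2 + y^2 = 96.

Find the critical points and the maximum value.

Lagrange conditions: y = 2*lambda*x and x = 2*lambda*y
If x = 0 then y = 0, violating the constraint, so x, y != 0.
Dividing: y/x = x/y => x^2 = y^2 => y = x or y = -x
Constraint: 2x^2 = 96 => x^2 = 48 => x = +/-sqrt(48)
Critical points: (sqrt(48), sqrt(48)), (-sqrt(48), -sqrt(48)), (sqrt(48), -sqrt(48)), (-sqrt(48), sqrt(48))
  y = x:  xy = x^2 = 48  at (sqrt(48), sqrt(48)) and (-sqrt(48), -sqrt(48))
  y = -x: xy = -x^2 = -48 at (sqrt(48), -sqrt(48)) and (-sqrt(48), sqrt(48))
Maximum xy = 48 at (sqrt(48), sqrt(48)) and (-sqrt(48), -sqrt(48))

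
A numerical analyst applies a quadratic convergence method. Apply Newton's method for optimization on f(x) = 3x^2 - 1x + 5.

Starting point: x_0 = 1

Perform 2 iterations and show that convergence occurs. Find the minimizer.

f(x) = 3x^2 - 1x + 5, f'(x) = 6x + (-1), f''(x) = 6
Step 1: f'(1) = 5, x_1 = 1 - 5/6 = 1/6
Step 2: f'(1/6) = 0, x_2 = 1/6 (converged)
Newton's method converges in 1 step for quadratics.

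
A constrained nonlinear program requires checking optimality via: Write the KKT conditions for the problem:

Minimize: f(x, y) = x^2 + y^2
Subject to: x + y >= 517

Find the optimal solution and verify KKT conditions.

KKT conditions for min x^2 + y^2 s.t. x + y >= 517:
Stationarity: 2x = mu, 2y = mu
So x = y = mu/2.
Complementary slackness: mu*(x + y - 517) = 0
Primal feasibility: x + y >= 517; dual feasibility: mu >= 0
If mu = 0 then x = y = 0, but 0 + 0 < 517 is infeasible, so the constraint is active.
Constraint active: x + y = 2*(mu/2) = 517 => mu = 517
x = y = 517/2, f = 267289/2
Verify: stationarity 2*(517/2) = 517 = mu; primal 517/2 + 517/2 = 517 >= 517; dual mu = 517 >= 0; complementary slackness 517*(517 - 517) = 0. All KKT conditions hold.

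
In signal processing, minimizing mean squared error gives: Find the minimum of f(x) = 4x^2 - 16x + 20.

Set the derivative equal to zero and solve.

f(x) = 4x^2 - 16x + 20
f'(x) = 8x + (-16) = 0
x = 16/8 = 2
f(2) = 4
Since f''(x) = 8 > 0, this is a minimum.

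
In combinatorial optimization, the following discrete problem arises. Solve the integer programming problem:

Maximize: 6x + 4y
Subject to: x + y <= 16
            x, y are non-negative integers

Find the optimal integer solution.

Objective: 6x + 4y, constraint: x + y <= 16
Coefficient of x is 6 >= coefficient of y is 4, so allocate the entire budget to x.
Optimal: x = 16, y = 0, value = 96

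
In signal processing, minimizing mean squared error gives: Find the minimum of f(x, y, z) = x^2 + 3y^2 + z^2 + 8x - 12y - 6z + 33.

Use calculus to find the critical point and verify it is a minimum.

f(x,y,z) = x^2 + 3y^2 + z^2 + 8x - 12y - 6z + 33
df/dx = 2x + (8) = 0 => x = -4
df/dy = 6y + (-12) = 0 => y = 2
df/dz = 2z + (-6) = 0 => z = 3
f(-4,2,3) = 1*(-4)^2 + 3*(2)^2 + 1*(3)^2 + 8*(-4) + -12*(2) + -6*(3) + 33 = -4
Hessian is diagonal with entries 2, 6, 2 > 0, confirmed minimum.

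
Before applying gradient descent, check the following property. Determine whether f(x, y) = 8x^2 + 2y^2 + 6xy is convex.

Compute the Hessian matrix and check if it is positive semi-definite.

f(x,y) = 8x^2 + 2y^2 + 6xy
Hessian H = [[16, 6], [6, 4]]
trace(H) = 20, det(H) = 28
Eigenvalues: (20 +/- sqrt(288)) / 2 = 18.49, 1.515
Since both eigenvalues > 0, f is convex.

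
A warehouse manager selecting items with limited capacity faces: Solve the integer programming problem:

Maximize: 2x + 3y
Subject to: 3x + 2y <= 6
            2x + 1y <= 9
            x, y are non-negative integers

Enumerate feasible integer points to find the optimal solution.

Constraint 1: 3x + 2y <= 6
Constraint 2: 2x + 1y <= 9
Feasible x range (need y >= 0): 0 <= x <= min(6/3, 9/2) => x in {0, ..., 2}.
Enumerate feasible integer points row by row (the coefficient of y is 3 > 0, so for each x the largest feasible y gives the best value):
  x = 0: y <= min((6 - 3*0)/2, (9 - 2*0)/1) => y in {0, ..., 3}; best 2*0 + 3*3 = 9
  x = 1: y <= min((6 - 3*1)/2, (9 - 2*1)/1) => y in {0, ..., 1}; best 2*1 + 3*1 = 5
  x = 2: y <= min((6 - 3*2)/2, (9 - 2*2)/1) => y in {0}; best 2*2 + 3*0 = 4
The maximum 2x + 3y = 9 is achieved at x = 0, y = 3.
Check: 3*0 + 2*3 = 6 <= 6 and 2*0 + 1*3 = 3 <= 9.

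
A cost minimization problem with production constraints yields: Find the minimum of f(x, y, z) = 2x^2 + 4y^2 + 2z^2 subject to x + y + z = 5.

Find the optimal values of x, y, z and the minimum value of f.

Using Lagrange multipliers on f = 2x^2 + 4y^2 + 2z^2 with constraint x + y + z = 5:
Conditions: 2*2*x = lambda, 2*4*y = lambda, 2*2*z = lambda
So x = lambda/4, y = lambda/8, z = lambda/4
Substituting into constraint: lambda * (5/8) = 5
lambda = 8
x = 2, y = 1, z = 2
Minimum value = 20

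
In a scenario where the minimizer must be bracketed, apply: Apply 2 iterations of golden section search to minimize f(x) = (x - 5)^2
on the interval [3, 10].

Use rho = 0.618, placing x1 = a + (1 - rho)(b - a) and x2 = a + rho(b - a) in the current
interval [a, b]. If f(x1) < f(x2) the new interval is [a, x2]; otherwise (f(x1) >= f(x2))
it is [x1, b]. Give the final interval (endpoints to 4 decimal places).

Golden section search for min of f(x) = (x - 5)^2 on [3, 10].
Each step: x1 = a + (1 - rho)(b - a), x2 = a + rho(b - a); if f(x1) < f(x2) keep [a, x2], otherwise keep [x1, b].
Step 1: [3.0000, 10.0000], x1=5.6740 (f=0.4543), x2=7.3260 (f=5.4103); f(x1) < f(x2) => keep [3.0000, 7.3260]
Step 2: [3.0000, 7.3260], x1=4.6525 (f=0.1207), x2=5.6735 (f=0.4536); f(x1) < f(x2) => keep [3.0000, 5.6735]
Final interval: [3.0000, 5.6735]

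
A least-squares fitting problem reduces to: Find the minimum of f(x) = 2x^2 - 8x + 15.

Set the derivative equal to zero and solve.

f(x) = 2x^2 - 8x + 15
f'(x) = 4x + (-8) = 0
x = 8/4 = 2
f(2) = 7
Since f''(x) = 4 > 0, this is a minimum.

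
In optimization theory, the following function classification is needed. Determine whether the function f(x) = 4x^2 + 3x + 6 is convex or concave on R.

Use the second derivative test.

f(x) = 4x^2 + 3x + 6
f'(x) = 8x + 3
f''(x) = 8
Since f''(x) = 8 > 0 for all x, f is convex on R.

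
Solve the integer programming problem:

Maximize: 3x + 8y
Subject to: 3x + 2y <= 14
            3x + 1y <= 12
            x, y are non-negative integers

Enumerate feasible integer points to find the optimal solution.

Constraint 1: 3x + 2y <= 14
Constraint 2: 3x + 1y <= 12
Feasible x range (need y >= 0): 0 <= x <= min(14/3, 12/3) => x in {0, ..., 4}.
Enumerate feasible integer points row by row (the coefficient of y is 8 > 0, so for each x the largest feasible y gives the best value):
  x = 0: y <= min((14 - 3*0)/2, (12 - 3*0)/1) => y in {0, ..., 7}; best 3*0 + 8*7 = 56
  x = 1: y <= min((14 - 3*1)/2, (12 - 3*1)/1) => y in {0, ..., 5}; best 3*1 + 8*5 = 43
  x = 2: y <= min((14 - 3*2)/2, (12 - 3*2)/1) => y in {0, ..., 4}; best 3*2 + 8*4 = 38
  x = 3: y <= min((14 - 3*3)/2, (12 - 3*3)/1) => y in {0, ..., 2}; best 3*3 + 8*2 = 25
  x = 4: y <= min((14 - 3*4)/2, (12 - 3*4)/1) => y in {0}; best 3*4 + 8*0 = 12
The maximum 3x + 8y = 56 is achieved at x = 0, y = 7.
Check: 3*0 + 2*7 = 14 <= 14 and 3*0 + 1*7 = 7 <= 12.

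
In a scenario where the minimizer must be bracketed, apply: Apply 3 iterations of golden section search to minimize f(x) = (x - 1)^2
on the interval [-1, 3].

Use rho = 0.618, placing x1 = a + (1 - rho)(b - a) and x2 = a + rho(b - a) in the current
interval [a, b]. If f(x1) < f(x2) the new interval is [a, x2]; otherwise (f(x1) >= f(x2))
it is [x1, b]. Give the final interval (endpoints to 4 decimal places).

Golden section search for min of f(x) = (x - 1)^2 on [-1, 3].
Each step: x1 = a + (1 - rho)(b - a), x2 = a + rho(b - a); if f(x1) < f(x2) keep [a, x2], otherwise keep [x1, b].
Step 1: [-1.0000, 3.0000], x1=0.5280 (f=0.2228), x2=1.4720 (f=0.2228); f(x1) = f(x2) (tie, not '<') => keep [0.5280, 3.0000]
Step 2: [0.5280, 3.0000], x1=1.4723 (f=0.2231), x2=2.0557 (f=1.1145); f(x1) < f(x2) => keep [0.5280, 2.0557]
Step 3: [0.5280, 2.0557], x1=1.1116 (f=0.0125), x2=1.4721 (f=0.2229); f(x1) < f(x2) => keep [0.5280, 1.4721]
Final interval: [0.5280, 1.4721]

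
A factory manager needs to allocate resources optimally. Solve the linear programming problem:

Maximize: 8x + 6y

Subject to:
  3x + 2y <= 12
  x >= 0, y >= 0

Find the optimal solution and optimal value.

The feasible region has vertices at [(0, 0), (4, 0), (0, 6)].
Checking objective 8x + 6y at each vertex:
  (0, 0): 8*0 + 6*0 = 0
  (4, 0): 8*4 + 6*0 = 32
  (0, 6): 8*0 + 6*6 = 36
Maximum is 36 at (0, 6).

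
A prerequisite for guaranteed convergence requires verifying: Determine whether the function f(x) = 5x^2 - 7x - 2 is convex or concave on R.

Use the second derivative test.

f(x) = 5x^2 - 7x - 2
f'(x) = 10x - 7
f''(x) = 10
Since f''(x) = 10 > 0 for all x, f is convex on R.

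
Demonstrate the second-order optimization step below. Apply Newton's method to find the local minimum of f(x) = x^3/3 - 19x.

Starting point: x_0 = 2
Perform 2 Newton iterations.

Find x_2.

f(x) = x^3/3 - 19x
f'(x) = x^2 - 19, f''(x) = 2x
Newton update: x_{n+1} = x_n - (x_n^2 - 19)/(2*x_n)
Step 1: x_0 = 2, f'=-15, f''=4, x_1 = 23/4
Step 2: x_1 = 23/4, f'=225/16, f''=23/2, x_2 = 833/184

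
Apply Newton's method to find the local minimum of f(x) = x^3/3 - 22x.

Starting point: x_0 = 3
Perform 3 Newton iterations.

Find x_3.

f(x) = x^3/3 - 22x
f'(x) = x^2 - 22, f''(x) = 2x
Newton update: x_{n+1} = x_n - (x_n^2 - 22)/(2*x_n)
Step 1: x_0 = 3, f'=-13, f''=6, x_1 = 31/6
Step 2: x_1 = 31/6, f'=169/36, f''=31/3, x_2 = 1753/372
Step 3: x_2 = 1753/372, f'=28561/138384, f''=1753/186, x_3 = 6117457/1304232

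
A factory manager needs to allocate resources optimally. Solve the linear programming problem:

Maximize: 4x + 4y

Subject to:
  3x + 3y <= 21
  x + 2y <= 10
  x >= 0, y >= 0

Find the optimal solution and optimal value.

Feasible vertices: (0, 0), (0, 5), (4, 3), (7, 0)
Objective 4x + 4y at each:
  (0, 0): 0
  (0, 5): 20
  (4, 3): 28
  (7, 0): 28
Maximum is 28 at (4, 3).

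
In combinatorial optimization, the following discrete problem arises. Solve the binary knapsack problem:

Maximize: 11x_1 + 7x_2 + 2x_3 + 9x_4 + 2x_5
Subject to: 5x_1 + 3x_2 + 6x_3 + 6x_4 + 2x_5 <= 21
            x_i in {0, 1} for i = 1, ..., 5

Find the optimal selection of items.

Items: item 1 (v=11, w=5), item 2 (v=7, w=3), item 3 (v=2, w=6), item 4 (v=9, w=6), item 5 (v=2, w=2)
Capacity: 21
Checking all 32 subsets (w = total weight, v = total value):
  {}: w = 0, v = 0
  {1}: w = 5, v = 11
  {2}: w = 3, v = 7
  {3}: w = 6, v = 2
  {4}: w = 6, v = 9
  {5}: w = 2, v = 2
  {1, 2}: w = 8, v = 18
  {1, 3}: w = 11, v = 13
  {1, 4}: w = 11, v = 20
  {1, 5}: w = 7, v = 13
  {2, 3}: w = 9, v = 9
  {2, 4}: w = 9, v = 16
  {2, 5}: w = 5, v = 9
  {3, 4}: w = 12, v = 11
  {3, 5}: w = 8, v = 4
  {4, 5}: w = 8, v = 11
  {1, 2, 3}: w = 14, v = 20
  {1, 2, 4}: w = 14, v = 27
  {1, 2, 5}: w = 10, v = 20
  {1, 3, 4}: w = 17, v = 22
  {1, 3, 5}: w = 13, v = 15
  {1, 4, 5}: w = 13, v = 22
  {2, 3, 4}: w = 15, v = 18
  {2, 3, 5}: w = 11, v = 11
  {2, 4, 5}: w = 11, v = 18
  {3, 4, 5}: w = 14, v = 13
  {1, 2, 3, 4}: w = 20, v = 29
  {1, 2, 3, 5}: w = 16, v = 22
  {1, 2, 4, 5}: w = 16, v = 29
  {1, 3, 4, 5}: w = 19, v = 24
  {2, 3, 4, 5}: w = 17, v = 20
  {1, 2, 3, 4, 5}: w = 22 > 21, infeasible
Best feasible subset: items [1, 2, 3, 4]
(The same value 29 is also attained by {1, 2, 4, 5}.)
Total weight: 20 <= 21, total value: 29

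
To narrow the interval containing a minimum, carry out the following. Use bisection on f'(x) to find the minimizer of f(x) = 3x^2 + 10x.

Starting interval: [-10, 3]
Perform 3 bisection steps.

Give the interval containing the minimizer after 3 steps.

Finding critical point of f(x) = 3x^2 + 10x using bisection on f'(x) = 6x + 10.
f'(x) = 0 when x = -5/3.
Starting interval: [-10, 3]
Step 1: mid = -7/2, f'(mid) = -11, new interval = [-7/2, 3]
Step 2: mid = -1/4, f'(mid) = 17/2, new interval = [-7/2, -1/4]
Step 3: mid = -15/8, f'(mid) = -5/4, new interval = [-15/8, -1/4]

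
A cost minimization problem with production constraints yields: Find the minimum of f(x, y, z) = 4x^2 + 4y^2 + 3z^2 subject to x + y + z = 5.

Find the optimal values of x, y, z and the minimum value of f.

Using Lagrange multipliers on f = 4x^2 + 4y^2 + 3z^2 with constraint x + y + z = 5:
Conditions: 2*4*x = lambda, 2*4*y = lambda, 2*3*z = lambda
So x = lambda/8, y = lambda/8, z = lambda/6
Substituting into constraint: lambda * (5/12) = 5
lambda = 12
x = 3/2, y = 3/2, z = 2
Minimum value = 30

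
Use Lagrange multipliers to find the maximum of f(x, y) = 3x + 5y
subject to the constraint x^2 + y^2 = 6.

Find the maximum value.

Set up Lagrange conditions: grad f = lambda * grad g
  3 = 2*lambda*x
  5 = 2*lambda*y
From these: x/y = 3/5, so x = 3t, y = 5t for some t.
Substitute into constraint: (3t)^2 + (5t)^2 = 6
  t^2 * 34 = 6
  t = sqrt(6/34)
Maximum = 3*x + 5*y = (3^2 + 5^2)*t = 34 * sqrt(6/34) = sqrt(204)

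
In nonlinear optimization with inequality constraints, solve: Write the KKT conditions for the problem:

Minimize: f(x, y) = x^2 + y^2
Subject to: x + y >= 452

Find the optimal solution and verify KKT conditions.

KKT conditions for min x^2 + y^2 s.t. x + y >= 452:
Stationarity: 2x = mu, 2y = mu
So x = y = mu/2.
Complementary slackness: mu*(x + y - 452) = 0
Primal feasibility: x + y >= 452; dual feasibility: mu >= 0
If mu = 0 then x = y = 0, but 0 + 0 < 452 is infeasible, so the constraint is active.
Constraint active: x + y = 2*(mu/2) = 452 => mu = 452
x = y = 226, f = 102152
Verify: stationarity 2*226 = 452 = mu; primal 226 + 226 = 452 >= 452; dual mu = 452 >= 0; complementary slackness 452*(452 - 452) = 0. All KKT conditions hold.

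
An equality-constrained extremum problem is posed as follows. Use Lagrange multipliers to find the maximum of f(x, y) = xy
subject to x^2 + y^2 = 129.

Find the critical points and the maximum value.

Lagrange conditions: y = 2*lambda*x and x = 2*lambda*y
If x = 0 then y = 0, violating the constraint, so x, y != 0.
Dividing: y/x = x/y => x^2 = y^2 => y = x or y = -x
Constraint: 2x^2 = 129 => x^2 = 129/2 => x = +/-sqrt(129/2)
Critical points: (sqrt(129/2), sqrt(129/2)), (-sqrt(129/2), -sqrt(129/2)), (sqrt(129/2), -sqrt(129/2)), (-sqrt(129/2), sqrt(129/2))
  y = x:  xy = x^2 = 129/2  at (sqrt(129/2), sqrt(129/2)) and (-sqrt(129/2), -sqrt(129/2))
  y = -x: xy = -x^2 = -129/2 at (sqrt(129/2), -sqrt(129/2)) and (-sqrt(129/2), sqrt(129/2))
Maximum xy = 129/2 at (sqrt(129/2), sqrt(129/2)) and (-sqrt(129/2), -sqrt(129/2))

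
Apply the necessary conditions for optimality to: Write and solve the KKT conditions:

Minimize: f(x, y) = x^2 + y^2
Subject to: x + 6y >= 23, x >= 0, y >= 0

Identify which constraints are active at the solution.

KKT conditions for min x^2 + y^2 s.t. 1x + 6y >= 23, x >= 0, y >= 0:
Stationarity: 2x = mu*1 + mu_x, 2y = mu*6 + mu_y, with mu, mu_x, mu_y >= 0
Complementary slackness: mu*(x + 6y - 23) = 0, mu_x*x = 0, mu_y*y = 0
(0, 0) is infeasible (1*0 + 6*0 < 23), so if mu = 0 stationarity would force x = mu_x/2 >= 0, y = mu_y/2 >= 0 with mu_x*x = mu_y*y = 0, i.e. x = y = 0: contradiction. Hence mu > 0 and x + 6y = 23 is active.
Try x > 0, y > 0 (so mu_x = mu_y = 0): x = 1*mu/2, y = 6*mu/2
Substitute: 1*(1*mu/2) + 6*(6*mu/2) = 23
  mu*37/2 = 23 => mu = 46/37
x* = 23/37 > 0, y* = 138/37 > 0, consistent with mu_x = mu_y = 0.
f is convex and the constraints are linear, so this KKT point is the global minimum.
f* = 529/37
Active constraints: x + 6y >= 23 (holds with equality, mu = 46/37 > 0); x >= 0 and y >= 0 are inactive (mu_x = mu_y = 0).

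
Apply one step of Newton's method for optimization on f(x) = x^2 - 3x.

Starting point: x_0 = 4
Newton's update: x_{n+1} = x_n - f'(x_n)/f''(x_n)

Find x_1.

f(x) = x^2 - 3x
f'(x) = 2x + (-3), f''(x) = 2
Newton step: x_1 = x_0 - f'(x_0)/f''(x_0)
f'(4) = 5
x_1 = 4 - 5/2 = 3/2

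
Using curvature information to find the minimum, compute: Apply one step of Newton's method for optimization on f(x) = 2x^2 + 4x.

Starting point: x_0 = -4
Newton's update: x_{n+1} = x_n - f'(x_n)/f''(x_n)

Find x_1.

f(x) = 2x^2 + 4x
f'(x) = 4x + (4), f''(x) = 4
Newton step: x_1 = x_0 - f'(x_0)/f''(x_0)
f'(-4) = -12
x_1 = -4 - -12/4 = -1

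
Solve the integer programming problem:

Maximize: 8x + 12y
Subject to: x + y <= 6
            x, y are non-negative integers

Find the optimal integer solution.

Objective: 8x + 12y, constraint: x + y <= 6
Coefficient of y is 12 > coefficient of x is 8, so allocate the entire budget to y.
Optimal: x = 0, y = 6, value = 72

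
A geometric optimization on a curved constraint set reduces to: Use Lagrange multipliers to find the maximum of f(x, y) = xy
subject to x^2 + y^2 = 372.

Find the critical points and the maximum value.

Lagrange conditions: y = 2*lambda*x and x = 2*lambda*y
If x = 0 then y = 0, violating the constraint, so x, y != 0.
Dividing: y/x = x/y => x^2 = y^2 => y = x or y = -x
Constraint: 2x^2 = 372 => x^2 = 186 => x = +/-sqrt(186)
Critical points: (sqrt(186), sqrt(186)), (-sqrt(186), -sqrt(186)), (sqrt(186), -sqrt(186)), (-sqrt(186), sqrt(186))
  y = x:  xy = x^2 = 186  at (sqrt(186), sqrt(186)) and (-sqrt(186), -sqrt(186))
  y = -x: xy = -x^2 = -186 at (sqrt(186), -sqrt(186)) and (-sqrt(186), sqrt(186))
Maximum xy = 186 at (sqrt(186), sqrt(186)) and (-sqrt(186), -sqrt(186))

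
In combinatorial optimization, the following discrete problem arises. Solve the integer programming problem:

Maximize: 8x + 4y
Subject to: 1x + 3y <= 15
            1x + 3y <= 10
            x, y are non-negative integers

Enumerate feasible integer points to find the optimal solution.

Constraint 1: 1x + 3y <= 15
Constraint 2: 1x + 3y <= 10
Feasible x range (need y >= 0): 0 <= x <= min(15/1, 10/1) => x in {0, ..., 10}.
Enumerate feasible integer points row by row (the coefficient of y is 4 > 0, so for each x the largest feasible y gives the best value):
  x = 0: y <= min((15 - 1*0)/3, (10 - 1*0)/3) => y in {0, ..., 3}; best 8*0 + 4*3 = 12
  x = 1: y <= min((15 - 1*1)/3, (10 - 1*1)/3) => y in {0, ..., 3}; best 8*1 + 4*3 = 20
  x = 2: y <= min((15 - 1*2)/3, (10 - 1*2)/3) => y in {0, ..., 2}; best 8*2 + 4*2 = 24
  x = 3: y <= min((15 - 1*3)/3, (10 - 1*3)/3) => y in {0, ..., 2}; best 8*3 + 4*2 = 32
  x = 4: y <= min((15 - 1*4)/3, (10 - 1*4)/3) => y in {0, ..., 2}; best 8*4 + 4*2 = 40
  x = 5: y <= min((15 - 1*5)/3, (10 - 1*5)/3) => y in {0, ..., 1}; best 8*5 + 4*1 = 44
  x = 6: y <= min((15 - 1*6)/3, (10 - 1*6)/3) => y in {0, ..., 1}; best 8*6 + 4*1 = 52
  x = 7: y <= min((15 - 1*7)/3, (10 - 1*7)/3) => y in {0, ..., 1}; best 8*7 + 4*1 = 60
  x = 8: y <= min((15 - 1*8)/3, (10 - 1*8)/3) => y in {0}; best 8*8 + 4*0 = 64
  x = 9: y <= min((15 - 1*9)/3, (10 - 1*9)/3) => y in {0}; best 8*9 + 4*0 = 72
  x = 10: y <= min((15 - 1*10)/3, (10 - 1*10)/3) => y in {0}; best 8*10 + 4*0 = 80
The maximum 8x + 4y = 80 is achieved at x = 10, y = 0.
Check: 1*10 + 3*0 = 10 <= 15 and 1*10 + 3*0 = 10 <= 10.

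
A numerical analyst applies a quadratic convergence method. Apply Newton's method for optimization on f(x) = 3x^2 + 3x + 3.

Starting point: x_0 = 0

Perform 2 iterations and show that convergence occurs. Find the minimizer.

f(x) = 3x^2 + 3x + 3, f'(x) = 6x + (3), f''(x) = 6
Step 1: f'(0) = 3, x_1 = 0 - 3/6 = -1/2
Step 2: f'(-1/2) = 0, x_2 = -1/2 (converged)
Newton's method converges in 1 step for quadratics.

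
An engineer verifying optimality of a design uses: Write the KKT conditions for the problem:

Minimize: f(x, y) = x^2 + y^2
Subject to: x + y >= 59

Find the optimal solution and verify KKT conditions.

KKT conditions for min x^2 + y^2 s.t. x + y >= 59:
Stationarity: 2x = mu, 2y = mu
So x = y = mu/2.
Complementary slackness: mu*(x + y - 59) = 0
Primal feasibility: x + y >= 59; dual feasibility: mu >= 0
If mu = 0 then x = y = 0, but 0 + 0 < 59 is infeasible, so the constraint is active.
Constraint active: x + y = 2*(mu/2) = 59 => mu = 59
x = y = 59/2, f = 3481/2
Verify: stationarity 2*(59/2) = 59 = mu; primal 59/2 + 59/2 = 59 >= 59; dual mu = 59 >= 0; complementary slackness 59*(59 - 59) = 0. All KKT conditions hold.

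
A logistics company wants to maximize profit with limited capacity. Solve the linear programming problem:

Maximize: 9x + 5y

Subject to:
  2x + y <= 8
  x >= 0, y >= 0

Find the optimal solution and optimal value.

The feasible region has vertices at [(0, 0), (4, 0), (0, 8)].
Checking objective 9x + 5y at each vertex:
  (0, 0): 9*0 + 5*0 = 0
  (4, 0): 9*4 + 5*0 = 36
  (0, 8): 9*0 + 5*8 = 40
Maximum is 40 at (0, 8).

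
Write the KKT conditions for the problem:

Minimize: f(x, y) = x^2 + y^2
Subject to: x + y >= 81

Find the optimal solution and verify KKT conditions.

KKT conditions for min x^2 + y^2 s.t. x + y >= 81:
Stationarity: 2x = mu, 2y = mu
So x = y = mu/2.
Complementary slackness: mu*(x + y - 81) = 0
Primal feasibility: x + y >= 81; dual feasibility: mu >= 0
If mu = 0 then x = y = 0, but 0 + 0 < 81 is infeasible, so the constraint is active.
Constraint active: x + y = 2*(mu/2) = 81 => mu = 81
x = y = 81/2, f = 6561/2
Verify: stationarity 2*(81/2) = 81 = mu; primal 81/2 + 81/2 = 81 >= 81; dual mu = 81 >= 0; complementary slackness 81*(81 - 81) = 0. All KKT conditions hold.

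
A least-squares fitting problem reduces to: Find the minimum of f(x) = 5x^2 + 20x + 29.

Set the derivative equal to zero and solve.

f(x) = 5x^2 + 20x + 29
f'(x) = 10x + (20) = 0
x = -20/10 = -2
f(-2) = 9
Since f''(x) = 10 > 0, this is a minimum.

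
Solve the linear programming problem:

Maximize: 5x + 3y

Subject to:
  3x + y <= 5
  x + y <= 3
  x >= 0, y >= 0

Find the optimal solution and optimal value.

Feasible vertices: (0, 0), (0, 3), (1, 2), (5/3, 0)
Objective 5x + 3y at each:
  (0, 0): 0
  (0, 3): 9
  (1, 2): 11
  (5/3, 0): 25/3
Maximum is 11 at (1, 2).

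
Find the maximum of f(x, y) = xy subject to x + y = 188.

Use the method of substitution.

Substitute y = 188 - x into f(x,y) = xy:
g(x) = x(188 - x) = 188x - x^2
g'(x) = 188 - 2x = 0  =>  x = 94
y = 188 - 94 = 94
Maximum value = 94 * 94 = 8836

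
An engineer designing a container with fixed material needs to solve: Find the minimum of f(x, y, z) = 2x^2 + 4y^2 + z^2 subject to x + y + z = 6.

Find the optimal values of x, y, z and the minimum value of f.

Using Lagrange multipliers on f = 2x^2 + 4y^2 + z^2 with constraint x + y + z = 6:
Conditions: 2*2*x = lambda, 2*4*y = lambda, 2*1*z = lambda
So x = lambda/4, y = lambda/8, z = lambda/2
Substituting into constraint: lambda * (7/8) = 6
lambda = 48/7
x = 12/7, y = 6/7, z = 24/7
Minimum value = 144/7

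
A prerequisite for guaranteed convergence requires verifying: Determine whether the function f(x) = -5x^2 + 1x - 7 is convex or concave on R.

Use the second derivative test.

f(x) = -5x^2 + 1x - 7
f'(x) = -10x + 1
f''(x) = -10
Since f''(x) = -10 < 0 for all x, f is concave on R.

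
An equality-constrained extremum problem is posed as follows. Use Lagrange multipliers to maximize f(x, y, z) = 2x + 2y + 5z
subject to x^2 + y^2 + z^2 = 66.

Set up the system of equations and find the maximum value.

Lagrange conditions: 2 = 2*lambda*x, 2 = 2*lambda*y, 5 = 2*lambda*z
So x:2 = y:2 = z:5, i.e. x = 2t, y = 2t, z = 5t
Constraint: t^2*(2^2 + 2^2 + 5^2) = 66
  t^2 * 33 = 66  =>  t = sqrt(2)
Maximum = 2*2t + 2*2t + 5*5t = 33*sqrt(2) = sqrt(2178)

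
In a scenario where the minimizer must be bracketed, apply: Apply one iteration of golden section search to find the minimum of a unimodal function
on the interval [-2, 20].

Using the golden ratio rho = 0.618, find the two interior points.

Golden section search on [-2, 20].
Golden ratio rho = 0.618 (approx).
Interior points:
  x_1 = -2 + (1-0.618)*22 = 6.4040
  x_2 = -2 + 0.618*22 = 11.5960
Compare f(x_1) and f(x_2) to determine which subinterval to keep.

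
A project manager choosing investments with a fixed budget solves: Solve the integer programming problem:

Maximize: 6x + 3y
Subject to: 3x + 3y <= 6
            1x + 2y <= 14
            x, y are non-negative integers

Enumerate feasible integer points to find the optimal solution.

Constraint 1: 3x + 3y <= 6
Constraint 2: 1x + 2y <= 14
Feasible x range (need y >= 0): 0 <= x <= min(6/3, 14/1) => x in {0, ..., 2}.
Enumerate feasible integer points row by row (the coefficient of y is 3 > 0, so for each x the largest feasible y gives the best value):
  x = 0: y <= min((6 - 3*0)/3, (14 - 1*0)/2) => y in {0, ..., 2}; best 6*0 + 3*2 = 6
  x = 1: y <= min((6 - 3*1)/3, (14 - 1*1)/2) => y in {0, ..., 1}; best 6*1 + 3*1 = 9
  x = 2: y <= min((6 - 3*2)/3, (14 - 1*2)/2) => y in {0}; best 6*2 + 3*0 = 12
The maximum 6x + 3y = 12 is achieved at x = 2, y = 0.
Check: 3*2 + 3*0 = 6 <= 6 and 1*2 + 2*0 = 2 <= 14.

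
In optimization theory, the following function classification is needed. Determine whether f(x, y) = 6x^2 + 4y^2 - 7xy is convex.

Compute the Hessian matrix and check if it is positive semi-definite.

f(x,y) = 6x^2 + 4y^2 - 7xy
Hessian H = [[12, -7], [-7, 8]]
trace(H) = 20, det(H) = 47
Eigenvalues: (20 +/- sqrt(212)) / 2 = 17.28, 2.72
Since both eigenvalues > 0, f is convex.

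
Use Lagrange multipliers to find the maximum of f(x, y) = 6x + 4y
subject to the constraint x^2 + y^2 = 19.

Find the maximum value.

Set up Lagrange conditions: grad f = lambda * grad g
  6 = 2*lambda*x
  4 = 2*lambda*y
From these: x/y = 6/4, so x = 6t, y = 4t for some t.
Substitute into constraint: (6t)^2 + (4t)^2 = 19
  t^2 * 52 = 19
  t = sqrt(19/52)
Maximum = 6*x + 4*y = (6^2 + 4^2)*t = 52 * sqrt(19/52) = sqrt(988)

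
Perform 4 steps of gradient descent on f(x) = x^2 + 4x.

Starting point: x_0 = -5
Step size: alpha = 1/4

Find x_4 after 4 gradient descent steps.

f(x) = x^2 + 4x, f'(x) = 2x + (4)
Step 1: f'(-5) = -6, x_1 = -5 - 1/4 * -6 = -7/2
Step 2: f'(-7/2) = -3, x_2 = -7/2 - 1/4 * -3 = -11/4
Step 3: f'(-11/4) = -3/2, x_3 = -11/4 - 1/4 * -3/2 = -19/8
Step 4: f'(-19/8) = -3/4, x_4 = -19/8 - 1/4 * -3/4 = -35/16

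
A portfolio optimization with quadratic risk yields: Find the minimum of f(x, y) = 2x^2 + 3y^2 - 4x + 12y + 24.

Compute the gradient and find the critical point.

f(x,y) = 2x^2 + 3y^2 - 4x + 12y + 24
df/dx = 4x + (-4) = 0  =>  x = 1
df/dy = 6y + (12) = 0  =>  y = -2
f(1, -2) = 2*(1)^2 + 3*(-2)^2 + -4*(1) + 12*(-2) + 24 = 10
Hessian is diagonal with entries 4, 6 > 0, so this is a minimum.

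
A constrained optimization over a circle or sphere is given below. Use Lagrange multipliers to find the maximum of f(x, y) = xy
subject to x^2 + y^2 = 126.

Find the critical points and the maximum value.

Lagrange conditions: y = 2*lambda*x and x = 2*lambda*y
If x = 0 then y = 0, violating the constraint, so x, y != 0.
Dividing: y/x = x/y => x^2 = y^2 => y = x or y = -x
Constraint: 2x^2 = 126 => x^2 = 63 => x = +/-sqrt(63)
Critical points: (sqrt(63), sqrt(63)), (-sqrt(63), -sqrt(63)), (sqrt(63), -sqrt(63)), (-sqrt(63), sqrt(63))
  y = x:  xy = x^2 = 63  at (sqrt(63), sqrt(63)) and (-sqrt(63), -sqrt(63))
  y = -x: xy = -x^2 = -63 at (sqrt(63), -sqrt(63)) and (-sqrt(63), sqrt(63))
Maximum xy = 63 at (sqrt(63), sqrt(63)) and (-sqrt(63), -sqrt(63))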